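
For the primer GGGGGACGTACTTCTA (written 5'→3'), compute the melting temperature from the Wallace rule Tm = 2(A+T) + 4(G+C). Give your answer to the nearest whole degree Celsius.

50°C

Base counts: A=3, T=4, G=6, C=3 (length 16).
Tm = 2·(3+4) + 4·(6+3) = 2·7 + 4·9 = 14 + 36 = 50°C.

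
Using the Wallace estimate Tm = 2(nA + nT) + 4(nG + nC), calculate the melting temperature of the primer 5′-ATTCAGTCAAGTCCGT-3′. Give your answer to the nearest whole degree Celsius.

46°C

Base counts: A=4, T=5, G=3, C=4 (length 16).
Tm = 2·(4+5) + 4·(3+4) = 2·9 + 4·7 = 18 + 28 = 46°C.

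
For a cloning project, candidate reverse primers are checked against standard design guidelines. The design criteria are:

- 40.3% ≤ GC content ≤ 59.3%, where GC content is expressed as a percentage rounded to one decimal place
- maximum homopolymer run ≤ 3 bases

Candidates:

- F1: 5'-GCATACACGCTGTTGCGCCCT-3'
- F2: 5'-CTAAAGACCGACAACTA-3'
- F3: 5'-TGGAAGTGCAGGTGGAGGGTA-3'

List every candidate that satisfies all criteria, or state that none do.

F2 and F3.

F1 (21 nt, A=3 T=5 G=5 C=8): GC 13/21 = 61.9%, outside 40.3–59.3% ✗; longest run = 3 ✓ — fails.
F2 (17 nt, A=8 T=2 G=2 C=5): GC 7/17 = 41.2% ✓; longest run = 3 ✓ — passes.
F3 (21 nt, A=5 T=4 G=11 C=1): GC 12/21 = 57.1% ✓; longest run = 3 ✓ — passes.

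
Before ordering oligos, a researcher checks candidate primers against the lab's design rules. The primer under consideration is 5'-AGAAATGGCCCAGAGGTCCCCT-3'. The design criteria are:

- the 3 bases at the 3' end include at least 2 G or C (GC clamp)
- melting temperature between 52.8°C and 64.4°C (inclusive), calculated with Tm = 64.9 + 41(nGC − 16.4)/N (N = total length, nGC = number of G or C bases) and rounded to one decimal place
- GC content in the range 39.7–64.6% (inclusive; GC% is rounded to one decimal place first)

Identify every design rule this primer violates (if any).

Meets all criteria.

Base counts: A=6, T=3, G=6, C=7 (length 22).
GC clamp: 3' end CCT has 2 G/C ✓
Tm: Tm = 64.9 + 41·(13 − 16.4)/22 = 58.6°C ✓
GC content: GC 13/22 = 59.1% ✓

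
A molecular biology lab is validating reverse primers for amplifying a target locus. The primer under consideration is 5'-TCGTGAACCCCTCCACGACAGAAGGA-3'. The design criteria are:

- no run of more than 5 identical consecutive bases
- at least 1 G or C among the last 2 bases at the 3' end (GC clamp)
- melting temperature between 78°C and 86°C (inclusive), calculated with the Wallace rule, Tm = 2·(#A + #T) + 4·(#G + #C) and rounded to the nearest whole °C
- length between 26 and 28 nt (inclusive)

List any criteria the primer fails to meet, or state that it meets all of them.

Meets all criteria.

Base counts: A=8, T=3, G=6, C=9 (length 26).
homopolymer run: longest run = 4 ✓
GC clamp: 3' end GA has 1 G/C ✓
Tm: Tm = 2·11 + 4·15 = 82°C ✓
length: length 26 ✓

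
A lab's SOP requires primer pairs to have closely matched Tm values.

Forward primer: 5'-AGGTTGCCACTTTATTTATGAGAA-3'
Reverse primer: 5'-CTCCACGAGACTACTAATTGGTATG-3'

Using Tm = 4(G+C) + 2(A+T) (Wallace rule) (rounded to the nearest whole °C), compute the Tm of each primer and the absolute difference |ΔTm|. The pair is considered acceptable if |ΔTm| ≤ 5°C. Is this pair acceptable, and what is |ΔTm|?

Forward: A=7 T=9 G=5 C=3 → Tm = 2·16 + 4·8 = 64°C.
Reverse: A=7 T=7 G=5 C=6 → Tm = 2·14 + 4·11 = 72°C.
|ΔTm| = |64 − 72| = 8°C, > 5°C.

|ΔTm| = 8°C; the pair is not acceptable.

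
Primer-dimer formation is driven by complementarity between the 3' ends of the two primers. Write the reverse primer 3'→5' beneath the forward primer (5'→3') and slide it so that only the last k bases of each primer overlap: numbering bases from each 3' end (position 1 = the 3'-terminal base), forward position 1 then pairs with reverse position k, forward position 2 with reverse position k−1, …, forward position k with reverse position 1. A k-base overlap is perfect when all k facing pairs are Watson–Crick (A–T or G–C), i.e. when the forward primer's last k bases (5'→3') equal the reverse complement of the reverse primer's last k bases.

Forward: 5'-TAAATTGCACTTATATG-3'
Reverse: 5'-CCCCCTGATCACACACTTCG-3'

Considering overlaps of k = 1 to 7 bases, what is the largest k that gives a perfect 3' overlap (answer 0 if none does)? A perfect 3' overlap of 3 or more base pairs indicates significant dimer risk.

Last 7 bases (5'→3') — forward …TTATATG, reverse …CACTTCG.
Reverse complement of the reverse primer's last 7 bases: CGAAGTG; its first k bases are the reverse complement of the reverse primer's last k bases, so a perfect k-base overlap needs the forward primer's last k bases to equal them.
Comparing (forward last k vs required): k=1: G vs C ✗; k=2: TG vs CG ✗; k=3: ATG vs CGA ✗; k=4: TATG vs CGAA ✗; k=5: ATATG vs CGAAG ✗; k=6: TATATG vs CGAAGT ✗; k=7: TTATATG vs CGAAGTG ✗.
No overlap length from 1 to 7 is perfect, so the longest perfect 3' overlap is 0.

Longest perfect overlap: 0 complementary base pairs; below the dimer-risk threshold (threshold 3).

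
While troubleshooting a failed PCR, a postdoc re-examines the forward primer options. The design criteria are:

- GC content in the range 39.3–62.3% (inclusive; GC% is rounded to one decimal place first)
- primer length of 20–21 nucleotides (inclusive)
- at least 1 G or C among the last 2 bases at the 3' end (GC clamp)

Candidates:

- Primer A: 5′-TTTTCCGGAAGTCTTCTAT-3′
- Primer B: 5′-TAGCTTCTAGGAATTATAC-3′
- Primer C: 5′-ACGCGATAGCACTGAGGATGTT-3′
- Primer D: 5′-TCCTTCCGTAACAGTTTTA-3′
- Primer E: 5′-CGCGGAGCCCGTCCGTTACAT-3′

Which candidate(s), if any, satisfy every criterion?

None of the candidates satisfy all criteria.

Primer A (19 nt, A=3 T=9 G=3 C=4): GC 7/19 = 36.8%, outside 39.3–62.3% ✗; length 19, outside 20–21 ✗; 3' end AT has 0 G/C, need ≥1 ✗ — fails.
Primer B (19 nt, A=6 T=7 G=3 C=3): GC 6/19 = 31.6%, outside 39.3–62.3% ✗; length 19, outside 20–21 ✗; 3' end AC has 1 G/C ✓ — fails.
Primer C (22 nt, A=6 T=5 G=7 C=4): GC 11/22 = 50.0% ✓; length 22, outside 20–21 ✗; 3' end TT has 0 G/C, need ≥1 ✗ — fails.
Primer D (19 nt, A=4 T=8 G=2 C=5): GC 7/19 = 36.8%, outside 39.3–62.3% ✗; length 19, outside 20–21 ✗; 3' end TA has 0 G/C, need ≥1 ✗ — fails.
Primer E (21 nt, A=3 T=4 G=6 C=8): GC 14/21 = 66.7%, outside 39.3–62.3% ✗; length 21 ✓; 3' end AT has 0 G/C, need ≥1 ✗ — fails.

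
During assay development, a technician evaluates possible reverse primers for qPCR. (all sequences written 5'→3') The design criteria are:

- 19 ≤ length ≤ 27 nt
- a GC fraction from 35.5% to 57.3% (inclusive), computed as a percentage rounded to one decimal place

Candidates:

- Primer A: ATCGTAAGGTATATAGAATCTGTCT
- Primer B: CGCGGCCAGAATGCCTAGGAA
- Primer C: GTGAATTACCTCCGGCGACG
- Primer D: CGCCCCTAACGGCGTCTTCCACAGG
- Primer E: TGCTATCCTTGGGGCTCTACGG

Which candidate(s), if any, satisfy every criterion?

Primer A (25 nt, A=8 T=9 G=5 C=3): length 25 ✓; GC 8/25 = 32.0%, outside 35.5–57.3% ✗ — fails.
Primer B (21 nt, A=6 T=2 G=7 C=6): length 21 ✓; GC 13/21 = 61.9%, outside 35.5–57.3% ✗ — fails.
Primer C (20 nt, A=4 T=4 G=6 C=6): length 20 ✓; GC 12/20 = 60.0%, outside 35.5–57.3% ✗ — fails.
Primer D (25 nt, A=4 T=4 G=6 C=11): length 25 ✓; GC 17/25 = 68.0%, outside 35.5–57.3% ✗ — fails.
Primer E (22 nt, A=2 T=7 G=7 C=6): length 22 ✓; GC 13/22 = 59.1%, outside 35.5–57.3% ✗ — fails.

None of the candidates satisfy all criteria.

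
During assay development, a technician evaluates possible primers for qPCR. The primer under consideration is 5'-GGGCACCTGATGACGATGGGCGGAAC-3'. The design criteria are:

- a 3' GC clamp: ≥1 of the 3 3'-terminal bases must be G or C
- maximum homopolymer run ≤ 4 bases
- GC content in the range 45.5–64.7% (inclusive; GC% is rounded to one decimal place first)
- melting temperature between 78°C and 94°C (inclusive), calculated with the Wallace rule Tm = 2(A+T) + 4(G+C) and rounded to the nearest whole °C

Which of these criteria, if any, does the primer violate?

Base counts: A=6, T=3, G=11, C=6 (length 26).
GC clamp: 3' end AAC has 1 G/C ✓
homopolymer run: longest run = 3 ✓
GC content: GC 17/26 = 65.4%, outside 45.5–64.7% ✗
Tm: Tm = 2·9 + 4·17 = 86°C ✓

Fails: GC content.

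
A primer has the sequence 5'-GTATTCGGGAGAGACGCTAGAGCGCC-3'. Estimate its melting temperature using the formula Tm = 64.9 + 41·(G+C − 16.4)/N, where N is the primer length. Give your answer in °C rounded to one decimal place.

64.3°C

Base counts: A=6, T=4, G=10, C=6; G+C = 16, N = 26.
Tm = 64.9 + 41·(16 − 16.4)/26 = 64.9 + -16.40/26 = 64.3°C.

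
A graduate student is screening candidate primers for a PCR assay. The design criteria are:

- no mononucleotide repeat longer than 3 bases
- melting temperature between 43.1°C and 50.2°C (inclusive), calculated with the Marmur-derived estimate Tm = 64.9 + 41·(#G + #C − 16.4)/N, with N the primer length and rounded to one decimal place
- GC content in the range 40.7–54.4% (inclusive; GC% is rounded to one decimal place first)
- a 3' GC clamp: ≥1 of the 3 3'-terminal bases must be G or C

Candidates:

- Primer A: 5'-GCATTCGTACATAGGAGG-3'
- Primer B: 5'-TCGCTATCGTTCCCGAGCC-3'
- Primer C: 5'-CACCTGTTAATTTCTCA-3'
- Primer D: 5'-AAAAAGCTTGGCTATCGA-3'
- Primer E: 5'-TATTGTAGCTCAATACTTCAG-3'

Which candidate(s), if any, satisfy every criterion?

Primer A only.

Primer A (18 nt, A=5 T=4 G=6 C=3): longest run = 2 ✓; Tm = 64.9 + 41·(9 − 16.4)/18 = 48.0°C ✓; GC 9/18 = 50.0% ✓; 3' end AGG has 2 G/C ✓ — passes.
Primer B (19 nt, A=2 T=5 G=4 C=8): longest run = 3 ✓; Tm = 64.9 + 41·(12 − 16.4)/19 = 55.4°C, outside 43.1–50.2°C ✗; GC 12/19 = 63.2%, outside 40.7–54.4% ✗; 3' end GCC has 3 G/C ✓ — fails.
Primer C (17 nt, A=4 T=7 G=1 C=5): longest run = 3 ✓; Tm = 64.9 + 41·(6 − 16.4)/17 = 39.8°C, outside 43.1–50.2°C ✗; GC 6/17 = 35.3%, outside 40.7–54.4% ✗; 3' end TCA has 1 G/C ✓ — fails.
Primer D (18 nt, A=7 T=4 G=4 C=3): longest run = 5, exceeds 3 ✗; Tm = 64.9 + 41·(7 − 16.4)/18 = 43.5°C ✓; GC 7/18 = 38.9%, outside 40.7–54.4% ✗; 3' end CGA has 2 G/C ✓ — fails.
Primer E (21 nt, A=6 T=8 G=3 C=4): longest run = 2 ✓; Tm = 64.9 + 41·(7 − 16.4)/21 = 46.5°C ✓; GC 7/21 = 33.3%, outside 40.7–54.4% ✗; 3' end CAG has 2 G/C ✓ — fails.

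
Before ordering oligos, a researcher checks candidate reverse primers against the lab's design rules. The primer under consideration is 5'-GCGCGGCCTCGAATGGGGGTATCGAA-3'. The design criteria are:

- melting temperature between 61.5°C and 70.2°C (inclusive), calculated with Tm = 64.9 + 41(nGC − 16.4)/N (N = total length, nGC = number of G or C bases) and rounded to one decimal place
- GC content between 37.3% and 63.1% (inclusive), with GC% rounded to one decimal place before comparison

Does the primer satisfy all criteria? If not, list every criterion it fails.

Base counts: A=5, T=4, G=11, C=6 (length 26).
Tm: Tm = 64.9 + 41·(17 − 16.4)/26 = 65.8°C ✓
GC content: GC 17/26 = 65.4%, outside 37.3–63.1% ✗

Fails: GC content.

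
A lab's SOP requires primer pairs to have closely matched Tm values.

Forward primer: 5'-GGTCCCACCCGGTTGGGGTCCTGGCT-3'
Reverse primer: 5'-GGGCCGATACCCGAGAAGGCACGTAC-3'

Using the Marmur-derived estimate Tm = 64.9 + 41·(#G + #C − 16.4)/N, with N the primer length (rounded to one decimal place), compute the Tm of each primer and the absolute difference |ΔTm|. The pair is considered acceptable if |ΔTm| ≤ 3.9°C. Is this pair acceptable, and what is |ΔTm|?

Forward: G+C = 19, N = 26 → Tm = 64.9 + 41·(19 − 16.4)/26 = 69.0°C.
Reverse: G+C = 17, N = 26 → Tm = 64.9 + 41·(17 − 16.4)/26 = 65.8°C.
|ΔTm| = |69.0 − 65.8| = 3.2°C, ≤ 3.9°C.

|ΔTm| = 3.2°C; the pair is acceptable.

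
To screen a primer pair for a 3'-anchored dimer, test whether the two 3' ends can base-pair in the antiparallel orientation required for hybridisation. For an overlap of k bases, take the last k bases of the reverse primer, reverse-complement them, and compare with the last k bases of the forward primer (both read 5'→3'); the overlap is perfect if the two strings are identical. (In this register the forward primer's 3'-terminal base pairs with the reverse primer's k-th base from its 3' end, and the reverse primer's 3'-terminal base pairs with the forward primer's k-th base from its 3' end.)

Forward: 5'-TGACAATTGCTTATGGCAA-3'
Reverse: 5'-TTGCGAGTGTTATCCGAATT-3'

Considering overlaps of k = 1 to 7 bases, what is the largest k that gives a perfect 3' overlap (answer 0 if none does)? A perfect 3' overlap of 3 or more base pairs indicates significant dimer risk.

Longest perfect overlap: 2 complementary base pairs; below the dimer-risk threshold (threshold 3).

Last 7 bases (5'→3') — forward …ATGGCAA, reverse …CCGAATT.
Reverse complement of the reverse primer's last 7 bases: AATTCGG; its first k bases are the reverse complement of the reverse primer's last k bases, so a perfect k-base overlap needs the forward primer's last k bases to equal them.
Comparing (forward last k vs required): k=1: A vs A ✓; k=2: AA vs AA ✓; k=3: CAA vs AAT ✗; k=4: GCAA vs AATT ✗; k=5: GGCAA vs AATTC ✗; k=6: TGGCAA vs AATTCG ✗; k=7: ATGGCAA vs AATTCGG ✗.
Perfect overlaps at k = 1, 2; the largest is 2.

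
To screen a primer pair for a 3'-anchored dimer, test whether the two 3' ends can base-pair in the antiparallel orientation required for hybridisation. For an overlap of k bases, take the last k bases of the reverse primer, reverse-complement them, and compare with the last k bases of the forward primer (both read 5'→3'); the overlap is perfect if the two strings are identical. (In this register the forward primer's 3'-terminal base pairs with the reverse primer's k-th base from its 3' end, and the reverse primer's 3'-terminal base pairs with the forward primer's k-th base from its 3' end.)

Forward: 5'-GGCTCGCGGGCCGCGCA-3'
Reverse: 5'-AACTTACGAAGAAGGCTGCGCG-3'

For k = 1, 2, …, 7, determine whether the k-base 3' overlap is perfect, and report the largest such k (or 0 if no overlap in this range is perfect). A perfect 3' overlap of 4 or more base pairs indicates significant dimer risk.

Last 7 bases (5'→3') — forward …CCGCGCA, reverse …CTGCGCG.
Reverse complement of the reverse primer's last 7 bases: CGCGCAG; its first k bases are the reverse complement of the reverse primer's last k bases, so a perfect k-base overlap needs the forward primer's last k bases to equal them.
Comparing (forward last k vs required): k=1: A vs C ✗; k=2: CA vs CG ✗; k=3: GCA vs CGC ✗; k=4: CGCA vs CGCG ✗; k=5: GCGCA vs CGCGC ✗; k=6: CGCGCA vs CGCGCA ✓; k=7: CCGCGCA vs CGCGCAG ✗.
Only k = 6 is perfect, so the longest perfect 3' overlap is 6.

Longest perfect overlap: 6 complementary base pairs; significant dimer risk (threshold 4).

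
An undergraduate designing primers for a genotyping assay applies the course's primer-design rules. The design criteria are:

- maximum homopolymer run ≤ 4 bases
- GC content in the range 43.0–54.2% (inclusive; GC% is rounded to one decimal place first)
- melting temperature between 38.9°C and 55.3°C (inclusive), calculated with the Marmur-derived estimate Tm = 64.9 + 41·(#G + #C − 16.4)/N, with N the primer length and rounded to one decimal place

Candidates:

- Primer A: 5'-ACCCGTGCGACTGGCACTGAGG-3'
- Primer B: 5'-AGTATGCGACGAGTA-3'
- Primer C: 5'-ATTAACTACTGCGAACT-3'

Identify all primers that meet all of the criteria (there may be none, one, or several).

Primer B only.

Primer A (22 nt, A=4 T=3 G=8 C=7): longest run = 3 ✓; GC 15/22 = 68.2%, outside 43.0–54.2% ✗; Tm = 64.9 + 41·(15 − 16.4)/22 = 62.3°C, outside 38.9–55.3°C ✗ — fails.
Primer B (15 nt, A=5 T=3 G=5 C=2): longest run = 1 ✓; GC 7/15 = 46.7% ✓; Tm = 64.9 + 41·(7 − 16.4)/15 = 39.2°C ✓ — passes.
Primer C (17 nt, A=6 T=5 G=2 C=4): longest run = 2 ✓; GC 6/17 = 35.3%, outside 43.0–54.2% ✗; Tm = 64.9 + 41·(6 − 16.4)/17 = 39.8°C ✓ — fails.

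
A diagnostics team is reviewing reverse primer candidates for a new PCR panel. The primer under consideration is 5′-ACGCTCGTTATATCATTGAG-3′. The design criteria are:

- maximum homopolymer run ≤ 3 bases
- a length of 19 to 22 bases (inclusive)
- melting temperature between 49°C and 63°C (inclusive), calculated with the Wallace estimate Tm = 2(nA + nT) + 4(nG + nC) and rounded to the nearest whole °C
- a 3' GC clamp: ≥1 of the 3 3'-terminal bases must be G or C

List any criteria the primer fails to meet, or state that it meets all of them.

Meets all criteria.

Base counts: A=5, T=7, G=4, C=4 (length 20).
homopolymer run: longest run = 2 ✓
length: length 20 ✓
Tm: Tm = 2·12 + 4·8 = 56°C ✓
GC clamp: 3' end GAG has 2 G/C ✓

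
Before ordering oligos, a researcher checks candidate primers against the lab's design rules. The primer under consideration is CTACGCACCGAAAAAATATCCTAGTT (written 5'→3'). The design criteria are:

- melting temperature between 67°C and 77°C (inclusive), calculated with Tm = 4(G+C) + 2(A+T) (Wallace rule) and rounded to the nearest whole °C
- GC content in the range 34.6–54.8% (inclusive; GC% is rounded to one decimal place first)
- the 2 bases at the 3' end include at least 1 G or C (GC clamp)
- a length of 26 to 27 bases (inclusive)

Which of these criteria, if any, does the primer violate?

Base counts: A=10, T=6, G=3, C=7 (length 26).
Tm: Tm = 2·16 + 4·10 = 72°C ✓
GC content: GC 10/26 = 38.5% ✓
GC clamp: 3' end TT has 0 G/C, need ≥1 ✗
length: length 26 ✓

Fails: GC clamp.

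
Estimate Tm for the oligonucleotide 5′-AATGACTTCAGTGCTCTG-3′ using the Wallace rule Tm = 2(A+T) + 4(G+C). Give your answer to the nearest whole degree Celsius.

52°C

Base counts: A=4, T=6, G=4, C=4 (length 18).
Tm = 2·(4+6) + 4·(4+4) = 2·10 + 4·8 = 20 + 32 = 52°C.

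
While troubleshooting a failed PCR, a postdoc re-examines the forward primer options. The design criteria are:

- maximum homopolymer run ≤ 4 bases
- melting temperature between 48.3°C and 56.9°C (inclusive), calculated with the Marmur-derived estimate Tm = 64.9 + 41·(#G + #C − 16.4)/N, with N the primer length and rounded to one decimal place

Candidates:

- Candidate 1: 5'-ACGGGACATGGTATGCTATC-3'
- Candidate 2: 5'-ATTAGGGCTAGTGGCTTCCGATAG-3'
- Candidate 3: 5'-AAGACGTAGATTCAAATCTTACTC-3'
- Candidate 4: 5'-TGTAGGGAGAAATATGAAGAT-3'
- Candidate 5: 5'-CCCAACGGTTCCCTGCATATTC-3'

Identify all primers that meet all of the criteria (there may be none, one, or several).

Candidate 1 (20 nt, A=5 T=5 G=6 C=4): longest run = 3 ✓; Tm = 64.9 + 41·(10 − 16.4)/20 = 51.8°C ✓ — passes.
Candidate 2 (24 nt, A=5 T=7 G=8 C=4): longest run = 3 ✓; Tm = 64.9 + 41·(12 − 16.4)/24 = 57.4°C, outside 48.3–56.9°C ✗ — fails.
Candidate 3 (24 nt, A=9 T=7 G=3 C=5): longest run = 3 ✓; Tm = 64.9 + 41·(8 − 16.4)/24 = 50.6°C ✓ — passes.
Candidate 4 (21 nt, A=9 T=5 G=7 C=0): longest run = 3 ✓; Tm = 64.9 + 41·(7 − 16.4)/21 = 46.5°C, outside 48.3–56.9°C ✗ — fails.
Candidate 5 (22 nt, A=4 T=6 G=3 C=9): longest run = 3 ✓; Tm = 64.9 + 41·(12 − 16.4)/22 = 56.7°C ✓ — passes.

Candidate 1, Candidate 3 and Candidate 5.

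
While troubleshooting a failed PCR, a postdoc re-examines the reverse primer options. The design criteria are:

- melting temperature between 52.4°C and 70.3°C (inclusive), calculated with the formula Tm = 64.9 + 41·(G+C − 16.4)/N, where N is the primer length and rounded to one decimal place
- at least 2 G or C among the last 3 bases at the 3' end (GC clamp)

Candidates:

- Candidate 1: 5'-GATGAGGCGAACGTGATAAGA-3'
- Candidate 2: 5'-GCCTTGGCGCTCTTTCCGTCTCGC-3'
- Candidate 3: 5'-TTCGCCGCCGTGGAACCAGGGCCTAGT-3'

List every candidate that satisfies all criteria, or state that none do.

Candidate 1 (21 nt, A=8 T=3 G=8 C=2): Tm = 64.9 + 41·(10 − 16.4)/21 = 52.4°C ✓; 3' end AGA has 1 G/C, need ≥2 ✗ — fails.
Candidate 2 (24 nt, A=0 T=8 G=6 C=10): Tm = 64.9 + 41·(16 − 16.4)/24 = 64.2°C ✓; 3' end CGC has 3 G/C ✓ — passes.
Candidate 3 (27 nt, A=4 T=5 G=9 C=9): Tm = 64.9 + 41·(18 − 16.4)/27 = 67.3°C ✓; 3' end AGT has 1 G/C, need ≥2 ✗ — fails.

Candidate 2 only.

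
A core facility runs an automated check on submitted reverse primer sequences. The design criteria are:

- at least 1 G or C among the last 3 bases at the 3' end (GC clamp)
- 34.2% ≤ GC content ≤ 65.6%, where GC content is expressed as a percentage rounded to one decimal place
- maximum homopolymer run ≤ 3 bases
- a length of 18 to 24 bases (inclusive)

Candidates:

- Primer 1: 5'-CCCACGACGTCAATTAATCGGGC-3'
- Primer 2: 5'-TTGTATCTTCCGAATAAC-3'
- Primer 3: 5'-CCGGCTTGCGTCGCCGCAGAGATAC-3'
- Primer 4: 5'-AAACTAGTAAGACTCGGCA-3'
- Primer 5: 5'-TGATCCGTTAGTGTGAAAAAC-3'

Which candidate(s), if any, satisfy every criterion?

Primer 1 (23 nt, A=6 T=4 G=5 C=8): 3' end GGC has 3 G/C ✓; GC 13/23 = 56.5% ✓; longest run = 3 ✓; length 23 ✓ — passes.
Primer 2 (18 nt, A=5 T=7 G=2 C=4): 3' end AAC has 1 G/C ✓; GC 6/18 = 33.3%, outside 34.2–65.6% ✗; longest run = 2 ✓; length 18 ✓ — fails.
Primer 3 (25 nt, A=4 T=4 G=8 C=9): 3' end TAC has 1 G/C ✓; GC 17/25 = 68.0%, outside 34.2–65.6% ✗; longest run = 2 ✓; length 25, outside 18–24 ✗ — fails.
Primer 4 (19 nt, A=8 T=3 G=4 C=4): 3' end GCA has 2 G/C ✓; GC 8/19 = 42.1% ✓; longest run = 3 ✓; length 19 ✓ — passes.
Primer 5 (21 nt, A=7 T=6 G=5 C=3): 3' end AAC has 1 G/C ✓; GC 8/21 = 38.1% ✓; longest run = 5, exceeds 3 ✗; length 21 ✓ — fails.

Primer 1 and Primer 4.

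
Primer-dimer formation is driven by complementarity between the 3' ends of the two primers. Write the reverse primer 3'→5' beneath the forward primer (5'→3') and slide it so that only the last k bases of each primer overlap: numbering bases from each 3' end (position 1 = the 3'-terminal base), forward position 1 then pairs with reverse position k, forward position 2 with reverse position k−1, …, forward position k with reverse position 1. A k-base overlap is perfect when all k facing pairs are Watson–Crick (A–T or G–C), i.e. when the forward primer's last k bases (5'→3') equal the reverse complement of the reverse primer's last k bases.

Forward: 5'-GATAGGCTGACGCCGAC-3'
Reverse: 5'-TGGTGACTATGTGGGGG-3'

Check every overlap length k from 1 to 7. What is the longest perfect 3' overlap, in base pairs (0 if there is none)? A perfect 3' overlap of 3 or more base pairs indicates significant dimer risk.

Last 7 bases (5'→3') — forward …CGCCGAC, reverse …GTGGGGG.
Reverse complement of the reverse primer's last 7 bases: CCCCCAC; its first k bases are the reverse complement of the reverse primer's last k bases, so a perfect k-base overlap needs the forward primer's last k bases to equal them.
Comparing (forward last k vs required): k=1: C vs C ✓; k=2: AC vs CC ✗; k=3: GAC vs CCC ✗; k=4: CGAC vs CCCC ✗; k=5: CCGAC vs CCCCC ✗; k=6: GCCGAC vs CCCCCA ✗; k=7: CGCCGAC vs CCCCCAC ✗.
Only k = 1 is perfect, so the longest perfect 3' overlap is 1.

Longest perfect overlap: 1 complementary base pair; below the dimer-risk threshold (threshold 3).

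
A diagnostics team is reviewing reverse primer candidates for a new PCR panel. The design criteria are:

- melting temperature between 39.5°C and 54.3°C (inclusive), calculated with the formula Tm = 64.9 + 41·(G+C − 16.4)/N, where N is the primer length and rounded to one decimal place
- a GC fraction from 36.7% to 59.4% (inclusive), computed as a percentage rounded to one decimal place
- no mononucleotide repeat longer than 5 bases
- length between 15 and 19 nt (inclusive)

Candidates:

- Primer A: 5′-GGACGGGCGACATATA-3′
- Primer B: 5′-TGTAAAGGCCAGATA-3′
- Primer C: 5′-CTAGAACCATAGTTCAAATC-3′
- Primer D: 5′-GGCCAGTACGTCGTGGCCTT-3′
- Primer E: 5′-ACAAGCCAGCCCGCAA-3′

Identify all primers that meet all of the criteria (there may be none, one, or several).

Primer A only.

Primer A (16 nt, A=5 T=2 G=6 C=3): Tm = 64.9 + 41·(9 − 16.4)/16 = 45.9°C ✓; GC 9/16 = 56.3% ✓; longest run = 3 ✓; length 16 ✓ — passes.
Primer B (15 nt, A=6 T=3 G=4 C=2): Tm = 64.9 + 41·(6 − 16.4)/15 = 36.5°C, outside 39.5–54.3°C ✗; GC 6/15 = 40.0% ✓; longest run = 3 ✓; length 15 ✓ — fails.
Primer C (20 nt, A=8 T=5 G=2 C=5): Tm = 64.9 + 41·(7 − 16.4)/20 = 45.6°C ✓; GC 7/20 = 35.0%, outside 36.7–59.4% ✗; longest run = 3 ✓; length 20, outside 15–19 ✗ — fails.
Primer D (20 nt, A=2 T=5 G=7 C=6): Tm = 64.9 + 41·(13 − 16.4)/20 = 57.9°C, outside 39.5–54.3°C ✗; GC 13/20 = 65.0%, outside 36.7–59.4% ✗; longest run = 2 ✓; length 20, outside 15–19 ✗ — fails.
Primer E (16 nt, A=6 T=0 G=3 C=7): Tm = 64.9 + 41·(10 − 16.4)/16 = 48.5°C ✓; GC 10/16 = 62.5%, outside 36.7–59.4% ✗; longest run = 3 ✓; length 16 ✓ — fails.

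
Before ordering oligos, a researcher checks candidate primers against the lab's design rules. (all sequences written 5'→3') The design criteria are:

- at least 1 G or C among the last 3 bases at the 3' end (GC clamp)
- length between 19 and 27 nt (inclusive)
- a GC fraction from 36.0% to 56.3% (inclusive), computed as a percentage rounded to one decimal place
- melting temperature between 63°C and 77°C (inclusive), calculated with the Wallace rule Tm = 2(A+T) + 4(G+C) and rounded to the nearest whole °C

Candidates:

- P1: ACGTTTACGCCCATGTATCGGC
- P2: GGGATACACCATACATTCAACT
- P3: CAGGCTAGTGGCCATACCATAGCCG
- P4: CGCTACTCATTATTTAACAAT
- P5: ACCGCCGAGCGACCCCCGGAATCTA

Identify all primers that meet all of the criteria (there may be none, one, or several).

P1 (22 nt, A=4 T=6 G=5 C=7): 3' end GGC has 3 G/C ✓; length 22 ✓; GC 12/22 = 54.5% ✓; Tm = 2·10 + 4·12 = 68°C ✓ — passes.
P2 (22 nt, A=8 T=5 G=3 C=6): 3' end ACT has 1 G/C ✓; length 22 ✓; GC 9/22 = 40.9% ✓; Tm = 2·13 + 4·9 = 62°C, outside 63–77°C ✗ — fails.
P3 (25 nt, A=6 T=4 G=7 C=8): 3' end CCG has 3 G/C ✓; length 25 ✓; GC 15/25 = 60.0%, outside 36.0–56.3% ✗; Tm = 2·10 + 4·15 = 80°C, outside 63–77°C ✗ — fails.
P4 (21 nt, A=7 T=8 G=1 C=5): 3' end AAT has 0 G/C, need ≥1 ✗; length 21 ✓; GC 6/21 = 28.6%, outside 36.0–56.3% ✗; Tm = 2·15 + 4·6 = 54°C, outside 63–77°C ✗ — fails.
P5 (25 nt, A=6 T=2 G=6 C=11): 3' end CTA has 1 G/C ✓; length 25 ✓; GC 17/25 = 68.0%, outside 36.0–56.3% ✗; Tm = 2·8 + 4·17 = 84°C, outside 63–77°C ✗ — fails.

P1 only.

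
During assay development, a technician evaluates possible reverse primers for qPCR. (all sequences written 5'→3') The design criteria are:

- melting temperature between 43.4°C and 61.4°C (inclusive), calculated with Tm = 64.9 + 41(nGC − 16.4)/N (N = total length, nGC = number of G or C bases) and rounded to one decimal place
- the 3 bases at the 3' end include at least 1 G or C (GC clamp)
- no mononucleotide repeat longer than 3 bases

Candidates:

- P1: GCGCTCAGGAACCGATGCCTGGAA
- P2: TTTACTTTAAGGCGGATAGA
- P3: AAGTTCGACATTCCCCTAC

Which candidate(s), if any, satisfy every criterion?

P1 (24 nt, A=6 T=3 G=8 C=7): Tm = 64.9 + 41·(15 − 16.4)/24 = 62.5°C, outside 43.4–61.4°C ✗; 3' end GAA has 1 G/C ✓; longest run = 2 ✓ — fails.
P2 (20 nt, A=6 T=7 G=5 C=2): Tm = 64.9 + 41·(7 − 16.4)/20 = 45.6°C ✓; 3' end AGA has 1 G/C ✓; longest run = 3 ✓ — passes.
P3 (19 nt, A=5 T=5 G=2 C=7): Tm = 64.9 + 41·(9 − 16.4)/19 = 48.9°C ✓; 3' end TAC has 1 G/C ✓; longest run = 4, exceeds 3 ✗ — fails.

P2 only.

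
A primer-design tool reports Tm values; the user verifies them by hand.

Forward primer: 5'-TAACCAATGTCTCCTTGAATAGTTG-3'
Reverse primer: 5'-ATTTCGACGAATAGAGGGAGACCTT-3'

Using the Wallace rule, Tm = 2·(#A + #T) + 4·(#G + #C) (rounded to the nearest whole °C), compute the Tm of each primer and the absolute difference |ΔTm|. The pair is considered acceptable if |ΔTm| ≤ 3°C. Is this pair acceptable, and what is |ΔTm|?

|ΔTm| = 4°C; the pair is not acceptable.

Forward: A=7 T=9 G=4 C=5 → Tm = 2·16 + 4·9 = 68°C.
Reverse: A=8 T=6 G=7 C=4 → Tm = 2·14 + 4·11 = 72°C.
|ΔTm| = |68 − 72| = 4°C, > 3°C.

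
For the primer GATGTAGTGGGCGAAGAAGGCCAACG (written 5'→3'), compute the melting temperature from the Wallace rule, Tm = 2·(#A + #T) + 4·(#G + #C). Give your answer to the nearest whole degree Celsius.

Base counts: A=8, T=3, G=11, C=4 (length 26).
Tm = 2·(8+3) + 4·(11+4) = 2·11 + 4·15 = 22 + 60 = 82°C.

82°C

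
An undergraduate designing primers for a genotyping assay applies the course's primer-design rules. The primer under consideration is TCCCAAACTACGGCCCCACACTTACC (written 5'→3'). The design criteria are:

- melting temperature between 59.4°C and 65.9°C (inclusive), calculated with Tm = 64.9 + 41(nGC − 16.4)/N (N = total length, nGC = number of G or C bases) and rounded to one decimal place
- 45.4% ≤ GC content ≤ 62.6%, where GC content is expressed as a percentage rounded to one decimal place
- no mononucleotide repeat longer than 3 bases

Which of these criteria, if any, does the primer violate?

Fails: homopolymer run.

Base counts: A=7, T=4, G=2, C=13 (length 26).
Tm: Tm = 64.9 + 41·(15 − 16.4)/26 = 62.7°C ✓
GC content: GC 15/26 = 57.7% ✓
homopolymer run: longest run = 4, exceeds 3 ✗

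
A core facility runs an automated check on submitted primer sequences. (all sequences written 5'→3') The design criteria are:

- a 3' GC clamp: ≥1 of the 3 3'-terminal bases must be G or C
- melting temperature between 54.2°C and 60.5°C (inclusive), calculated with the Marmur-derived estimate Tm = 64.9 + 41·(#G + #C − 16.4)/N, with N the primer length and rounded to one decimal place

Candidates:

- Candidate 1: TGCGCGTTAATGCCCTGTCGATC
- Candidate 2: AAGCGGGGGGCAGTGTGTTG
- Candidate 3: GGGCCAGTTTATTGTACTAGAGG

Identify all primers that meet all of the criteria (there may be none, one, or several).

Candidate 1 (23 nt, A=3 T=7 G=6 C=7): 3' end ATC has 1 G/C ✓; Tm = 64.9 + 41·(13 − 16.4)/23 = 58.8°C ✓ — passes.
Candidate 2 (20 nt, A=3 T=4 G=11 C=2): 3' end TTG has 1 G/C ✓; Tm = 64.9 + 41·(13 − 16.4)/20 = 57.9°C ✓ — passes.
Candidate 3 (23 nt, A=5 T=7 G=8 C=3): 3' end AGG has 2 G/C ✓; Tm = 64.9 + 41·(11 − 16.4)/23 = 55.3°C ✓ — passes.

Candidate 1, Candidate 2 and Candidate 3.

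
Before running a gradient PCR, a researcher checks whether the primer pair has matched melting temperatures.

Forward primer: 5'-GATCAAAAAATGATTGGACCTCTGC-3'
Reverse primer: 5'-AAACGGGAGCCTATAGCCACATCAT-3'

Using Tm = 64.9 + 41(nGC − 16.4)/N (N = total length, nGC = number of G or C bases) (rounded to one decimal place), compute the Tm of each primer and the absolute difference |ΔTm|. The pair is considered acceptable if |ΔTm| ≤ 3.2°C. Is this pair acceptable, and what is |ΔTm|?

Forward: G+C = 10, N = 25 → Tm = 64.9 + 41·(10 − 16.4)/25 = 54.4°C.
Reverse: G+C = 12, N = 25 → Tm = 64.9 + 41·(12 − 16.4)/25 = 57.7°C.
|ΔTm| = |54.4 − 57.7| = 3.3°C, > 3.2°C.

|ΔTm| = 3.3°C; the pair is not acceptable.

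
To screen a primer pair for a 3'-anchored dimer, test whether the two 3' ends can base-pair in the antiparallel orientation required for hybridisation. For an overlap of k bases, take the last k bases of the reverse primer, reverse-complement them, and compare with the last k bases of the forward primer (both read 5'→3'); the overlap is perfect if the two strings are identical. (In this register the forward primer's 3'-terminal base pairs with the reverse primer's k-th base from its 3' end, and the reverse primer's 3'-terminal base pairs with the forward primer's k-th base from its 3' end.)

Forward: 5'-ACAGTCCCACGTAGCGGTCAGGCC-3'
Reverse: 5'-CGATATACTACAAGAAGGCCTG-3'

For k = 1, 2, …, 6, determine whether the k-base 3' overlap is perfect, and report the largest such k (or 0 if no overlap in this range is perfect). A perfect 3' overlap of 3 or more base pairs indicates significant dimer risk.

Longest perfect overlap: 6 complementary base pairs; significant dimer risk (threshold 3).

Last 6 bases (5'→3') — forward …CAGGCC, reverse …GGCCTG.
Reverse complement of the reverse primer's last 6 bases: CAGGCC; its first k bases are the reverse complement of the reverse primer's last k bases, so a perfect k-base overlap needs the forward primer's last k bases to equal them.
Comparing (forward last k vs required): k=1: C vs C ✓; k=2: CC vs CA ✗; k=3: GCC vs CAG ✗; k=4: GGCC vs CAGG ✗; k=5: AGGCC vs CAGGC ✗; k=6: CAGGCC vs CAGGCC ✓.
Perfect overlaps at k = 1, 6; the largest is 6.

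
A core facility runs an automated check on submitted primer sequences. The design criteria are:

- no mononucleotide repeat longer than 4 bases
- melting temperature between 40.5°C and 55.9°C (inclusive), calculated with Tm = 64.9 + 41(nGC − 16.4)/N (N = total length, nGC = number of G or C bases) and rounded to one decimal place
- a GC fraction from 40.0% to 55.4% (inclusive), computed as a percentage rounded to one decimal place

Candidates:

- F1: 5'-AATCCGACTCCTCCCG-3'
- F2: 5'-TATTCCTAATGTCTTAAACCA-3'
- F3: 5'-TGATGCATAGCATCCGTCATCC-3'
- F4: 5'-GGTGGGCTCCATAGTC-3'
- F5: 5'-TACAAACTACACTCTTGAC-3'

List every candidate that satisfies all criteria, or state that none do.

F1 (16 nt, A=3 T=3 G=2 C=8): longest run = 3 ✓; Tm = 64.9 + 41·(10 − 16.4)/16 = 48.5°C ✓; GC 10/16 = 62.5%, outside 40.0–55.4% ✗ — fails.
F2 (21 nt, A=7 T=8 G=1 C=5): longest run = 3 ✓; Tm = 64.9 + 41·(6 − 16.4)/21 = 44.6°C ✓; GC 6/21 = 28.6%, outside 40.0–55.4% ✗ — fails.
F3 (22 nt, A=5 T=6 G=4 C=7): longest run = 2 ✓; Tm = 64.9 + 41·(11 − 16.4)/22 = 54.8°C ✓; GC 11/22 = 50.0% ✓ — passes.
F4 (16 nt, A=2 T=4 G=6 C=4): longest run = 3 ✓; Tm = 64.9 + 41·(10 − 16.4)/16 = 48.5°C ✓; GC 10/16 = 62.5%, outside 40.0–55.4% ✗ — fails.
F5 (19 nt, A=7 T=5 G=1 C=6): longest run = 3 ✓; Tm = 64.9 + 41·(7 − 16.4)/19 = 44.6°C ✓; GC 7/19 = 36.8%, outside 40.0–55.4% ✗ — fails.

F3 only.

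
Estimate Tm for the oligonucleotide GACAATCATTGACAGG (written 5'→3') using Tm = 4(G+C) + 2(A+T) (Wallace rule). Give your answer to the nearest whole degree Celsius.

46°C

Base counts: A=6, T=3, G=4, C=3 (length 16).
Tm = 2·(6+3) + 4·(4+3) = 2·9 + 4·7 = 18 + 28 = 46°C.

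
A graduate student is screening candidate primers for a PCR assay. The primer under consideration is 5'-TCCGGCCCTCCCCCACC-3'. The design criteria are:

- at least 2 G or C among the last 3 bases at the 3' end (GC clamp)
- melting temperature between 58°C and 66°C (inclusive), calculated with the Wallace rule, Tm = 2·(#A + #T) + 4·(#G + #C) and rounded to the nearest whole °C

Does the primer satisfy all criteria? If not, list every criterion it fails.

Meets all criteria.

Base counts: A=1, T=2, G=2, C=12 (length 17).
GC clamp: 3' end ACC has 2 G/C ✓
Tm: Tm = 2·3 + 4·14 = 62°C ✓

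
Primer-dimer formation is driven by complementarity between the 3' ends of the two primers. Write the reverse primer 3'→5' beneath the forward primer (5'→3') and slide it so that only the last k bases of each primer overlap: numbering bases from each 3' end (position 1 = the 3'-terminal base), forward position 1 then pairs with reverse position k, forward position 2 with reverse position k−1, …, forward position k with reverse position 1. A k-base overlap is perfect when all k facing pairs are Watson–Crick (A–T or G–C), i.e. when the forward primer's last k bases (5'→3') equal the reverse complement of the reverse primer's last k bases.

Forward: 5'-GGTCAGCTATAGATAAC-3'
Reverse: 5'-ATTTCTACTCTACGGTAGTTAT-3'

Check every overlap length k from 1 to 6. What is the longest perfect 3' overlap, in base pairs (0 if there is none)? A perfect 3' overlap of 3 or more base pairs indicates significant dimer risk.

Longest perfect overlap: 5 complementary base pairs; significant dimer risk (threshold 3).

Last 6 bases (5'→3') — forward …GATAAC, reverse …AGTTAT.
Reverse complement of the reverse primer's last 6 bases: ATAACT; its first k bases are the reverse complement of the reverse primer's last k bases, so a perfect k-base overlap needs the forward primer's last k bases to equal them.
Comparing (forward last k vs required): k=1: C vs A ✗; k=2: AC vs AT ✗; k=3: AAC vs ATA ✗; k=4: TAAC vs ATAA ✗; k=5: ATAAC vs ATAAC ✓; k=6: GATAAC vs ATAACT ✗.
Only k = 5 is perfect, so the longest perfect 3' overlap is 5.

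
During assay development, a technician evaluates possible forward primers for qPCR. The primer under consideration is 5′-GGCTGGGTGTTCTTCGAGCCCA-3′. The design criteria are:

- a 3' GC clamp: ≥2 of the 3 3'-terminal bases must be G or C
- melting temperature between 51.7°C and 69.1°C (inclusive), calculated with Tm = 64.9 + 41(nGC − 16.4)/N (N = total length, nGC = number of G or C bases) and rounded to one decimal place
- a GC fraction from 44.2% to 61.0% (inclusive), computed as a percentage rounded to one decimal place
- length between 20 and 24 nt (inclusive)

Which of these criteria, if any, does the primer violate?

Base counts: A=2, T=6, G=8, C=6 (length 22).
GC clamp: 3' end CCA has 2 G/C ✓
Tm: Tm = 64.9 + 41·(14 − 16.4)/22 = 60.4°C ✓
GC content: GC 14/22 = 63.6%, outside 44.2–61.0% ✗
length: length 22 ✓

Fails: GC content.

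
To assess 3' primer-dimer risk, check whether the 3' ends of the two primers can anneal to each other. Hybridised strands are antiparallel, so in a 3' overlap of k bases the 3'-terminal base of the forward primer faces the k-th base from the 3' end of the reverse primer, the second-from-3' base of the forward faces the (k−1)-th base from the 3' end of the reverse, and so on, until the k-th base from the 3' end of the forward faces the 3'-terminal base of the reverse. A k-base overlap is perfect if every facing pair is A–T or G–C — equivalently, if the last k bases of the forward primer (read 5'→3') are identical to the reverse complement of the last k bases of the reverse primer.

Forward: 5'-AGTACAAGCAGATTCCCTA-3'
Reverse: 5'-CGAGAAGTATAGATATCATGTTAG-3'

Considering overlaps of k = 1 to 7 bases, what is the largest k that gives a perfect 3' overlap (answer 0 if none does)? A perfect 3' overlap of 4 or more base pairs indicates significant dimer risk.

Longest perfect overlap: 3 complementary base pairs; below the dimer-risk threshold (threshold 4).

Last 7 bases (5'→3') — forward …TTCCCTA, reverse …ATGTTAG.
Reverse complement of the reverse primer's last 7 bases: CTAACAT; its first k bases are the reverse complement of the reverse primer's last k bases, so a perfect k-base overlap needs the forward primer's last k bases to equal them.
Comparing (forward last k vs required): k=1: A vs C ✗; k=2: TA vs CT ✗; k=3: CTA vs CTA ✓; k=4: CCTA vs CTAA ✗; k=5: CCCTA vs CTAAC ✗; k=6: TCCCTA vs CTAACA ✗; k=7: TTCCCTA vs CTAACAT ✗.
Only k = 3 is perfect, so the longest perfect 3' overlap is 3.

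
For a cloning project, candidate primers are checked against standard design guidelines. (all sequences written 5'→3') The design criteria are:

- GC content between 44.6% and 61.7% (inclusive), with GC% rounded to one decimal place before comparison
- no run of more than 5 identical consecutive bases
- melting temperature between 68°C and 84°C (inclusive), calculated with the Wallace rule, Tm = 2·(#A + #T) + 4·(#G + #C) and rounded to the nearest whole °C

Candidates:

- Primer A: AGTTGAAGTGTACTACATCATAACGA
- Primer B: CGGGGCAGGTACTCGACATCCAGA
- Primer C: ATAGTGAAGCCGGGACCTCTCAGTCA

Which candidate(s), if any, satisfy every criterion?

Primer C only.

Primer A (26 nt, A=10 T=7 G=5 C=4): GC 9/26 = 34.6%, outside 44.6–61.7% ✗; longest run = 2 ✓; Tm = 2·17 + 4·9 = 70°C ✓ — fails.
Primer B (24 nt, A=6 T=3 G=8 C=7): GC 15/24 = 62.5%, outside 44.6–61.7% ✗; longest run = 4 ✓; Tm = 2·9 + 4·15 = 78°C ✓ — fails.
Primer C (26 nt, A=7 T=5 G=7 C=7): GC 14/26 = 53.8% ✓; longest run = 3 ✓; Tm = 2·12 + 4·14 = 80°C ✓ — passes.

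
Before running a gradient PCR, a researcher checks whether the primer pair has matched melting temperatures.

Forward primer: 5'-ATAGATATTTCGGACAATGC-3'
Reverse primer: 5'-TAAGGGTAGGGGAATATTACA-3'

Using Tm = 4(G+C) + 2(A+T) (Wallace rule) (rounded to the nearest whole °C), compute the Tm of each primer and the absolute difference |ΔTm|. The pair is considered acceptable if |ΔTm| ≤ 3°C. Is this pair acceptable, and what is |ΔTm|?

|ΔTm| = 4°C; the pair is not acceptable.

Forward: A=7 T=6 G=4 C=3 → Tm = 2·13 + 4·7 = 54°C.
Reverse: A=8 T=5 G=7 C=1 → Tm = 2·13 + 4·8 = 58°C.
|ΔTm| = |54 − 58| = 4°C, > 3°C.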